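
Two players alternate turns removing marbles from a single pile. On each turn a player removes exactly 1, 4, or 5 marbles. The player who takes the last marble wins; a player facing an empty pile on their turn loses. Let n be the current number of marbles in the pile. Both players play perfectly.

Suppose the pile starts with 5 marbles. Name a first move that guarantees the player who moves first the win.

Compute win/loss labels from the base case upward. A position with no move is L. Any other position is W if it can reach an L in one move, else L.
n=0: no move → L
n=1: →0(L), so W
n=2: →1(W) only, which is W, so L
n=3: →2(L), so W
n=4: →0(L), so W
n=5: →0(L), so W
From 5, the L positions reachable in one move are: 0.

Remove 5, leaving 0.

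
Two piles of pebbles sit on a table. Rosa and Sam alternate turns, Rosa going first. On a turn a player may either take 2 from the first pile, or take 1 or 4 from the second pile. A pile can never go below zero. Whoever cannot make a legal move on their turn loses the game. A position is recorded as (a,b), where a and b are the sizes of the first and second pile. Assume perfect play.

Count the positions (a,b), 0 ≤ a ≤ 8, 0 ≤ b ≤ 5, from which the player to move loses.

Use the standard recursion: the mover loses at a terminal position; elsewhere, the mover wins exactly when some move hands the opponent an L position.
Every move lowers a or b (never raises either), so fill the grid row by row in increasing a, and left to right within a row: each cell's successors are then already labelled.
      b=0  b=1  b=2  b=3  b=4  b=5
a=0:    L    W    L    W    W    L
a=1:    L    W    L    W    W    L
a=2:    W    L    W    L    W    W
a=3:    W    L    W    L    W    W
a=4:    L    W    L    W    W    L
a=5:    L    W    L    W    W    L
a=6:    W    L    W    L    W    W
a=7:    W    L    W    L    W    W
a=8:    L    W    L    W    W    L
Cells with no legal move (terminal, hence L): (0,0), (1,0).
The remaining L cells, each justified by listing all of its moves:
(0,2): →(0,1)(W) only, which is W, so L
(0,5): →(0,4)(W), (0,1)(W) — all W, so L
(1,2): →(1,1)(W) only, which is W, so L
(1,5): →(1,4)(W), (1,1)(W) — all W, so L
(2,1): →(0,1)(W), (2,0)(W) — all W, so L
(2,3): →(0,3)(W), (2,2)(W) — all W, so L
(3,1): →(1,1)(W), (3,0)(W) — all W, so L
(3,3): →(1,3)(W), (3,2)(W) — all W, so L
(4,0): →(2,0)(W) only, which is W, so L
(4,2): →(2,2)(W), (4,1)(W) — all W, so L
(4,5): →(2,5)(W), (4,4)(W), (4,1)(W) — all W, so L
(5,0): →(3,0)(W) only, which is W, so L
(5,2): →(3,2)(W), (5,1)(W) — all W, so L
(5,5): →(3,5)(W), (5,4)(W), (5,1)(W) — all W, so L
(6,1): →(4,1)(W), (6,0)(W) — all W, so L
(6,3): →(4,3)(W), (6,2)(W) — all W, so L
(7,1): →(5,1)(W), (7,0)(W) — all W, so L
(7,3): →(5,3)(W), (7,2)(W) — all W, so L
(8,0): →(6,0)(W) only, which is W, so L
(8,2): →(6,2)(W), (8,1)(W) — all W, so L
(8,5): →(6,5)(W), (8,4)(W), (8,1)(W) — all W, so L
Every other cell has at least one move into one of the L cells above, so it is W.
L cells per row: a=0: 3, a=1: 3, a=2: 2, a=3: 2, a=4: 3, a=5: 3, a=6: 2, a=7: 2, a=8: 3; total 23.

23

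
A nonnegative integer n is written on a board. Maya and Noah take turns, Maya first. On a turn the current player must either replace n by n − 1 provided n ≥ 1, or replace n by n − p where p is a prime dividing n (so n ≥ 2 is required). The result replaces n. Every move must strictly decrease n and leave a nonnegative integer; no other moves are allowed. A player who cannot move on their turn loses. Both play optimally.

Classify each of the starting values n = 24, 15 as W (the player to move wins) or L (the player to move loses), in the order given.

Positions with no move are L. A position that does have a move is losing for the player to move precisely when every available move leads to a winning position for the opponent. Fill in the labels:
n=0: no move → L
n=1: →0(L), so W
n=2: →0(L), so W
n=3: →0(L), so W
n=4: →2(W), 3(W) — all W, so L
n=5: →0(L), so W
n=6: →4(L), so W
n=7: →0(L), so W
n=8: →6(W), 7(W) — all W, so L
n=9: →8(L), so W
n=10: →8(L), so W
n=11: →0(L), so W
n=12: →9(W), 10(W), 11(W) — all W, so L
n=13: →0(L), so W
n=14: →12(L), so W
n=15: →12(L), so W
n=16: →14(W), 15(W) — all W, so L
n=17: →0(L), so W
n=18: →16(L), so W
n=19: →0(L), so W
n=20: →15(W), 18(W), 19(W) — all W, so L
n=21: →20(L), so W
n=22: →20(L), so W
n=23: →0(L), so W
n=24: →21(W), 22(W), 23(W) — all W, so L

24: L, 15: W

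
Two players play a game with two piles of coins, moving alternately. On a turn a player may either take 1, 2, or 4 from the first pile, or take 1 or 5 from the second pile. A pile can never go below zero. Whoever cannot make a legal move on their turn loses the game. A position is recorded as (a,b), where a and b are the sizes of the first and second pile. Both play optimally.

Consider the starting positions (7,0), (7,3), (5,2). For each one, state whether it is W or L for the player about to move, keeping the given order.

(7,0): W, (7,3): L, (5,2): W

Label each position W (a win for the player to move) or L (a loss). A position with no legal move is L; any other position is W exactly when some move reaches an L, and L when every move reaches a W.
No move ever increases a pile, so every position that can arise here has a ≤ 7 and b ≤ 3; it is enough to label the cells with 0 ≤ a ≤ 7 and 0 ≤ b ≤ 3.
Every move lowers a or b (never raises either), so fill the grid row by row in increasing a, and left to right within a row: each cell's successors are then already labelled.
      b=0  b=1  b=2  b=3
a=0:    L    W    L    W
a=1:    W    L    W    L
a=2:    W    W    W    W
a=3:    L    W    L    W
a=4:    W    L    W    L
a=5:    W    W    W    W
a=6:    L    W    L    W
a=7:    W    L    W    L
Cells with no legal move (terminal, hence L): (0,0).
The remaining L cells, each justified by listing all of its moves:
(0,2): →(0,1)(W) only, which is W, so L
(1,1): →(0,1)(W), (1,0)(W) — all W, so L
(1,3): →(0,3)(W), (1,2)(W) — all W, so L
(3,0): →(2,0)(W), (1,0)(W) — all W, so L
(3,2): →(2,2)(W), (1,2)(W), (3,1)(W) — all W, so L
(4,1): →(3,1)(W), (2,1)(W), (0,1)(W), (4,0)(W) — all W, so L
(4,3): →(3,3)(W), (2,3)(W), (0,3)(W), (4,2)(W) — all W, so L
(6,0): →(5,0)(W), (4,0)(W), (2,0)(W) — all W, so L
(6,2): →(5,2)(W), (4,2)(W), (2,2)(W), (6,1)(W) — all W, so L
(7,1): →(6,1)(W), (5,1)(W), (3,1)(W), (7,0)(W) — all W, so L
(7,3): →(6,3)(W), (5,3)(W), (3,3)(W), (7,2)(W) — all W, so L
Every other cell has at least one move into one of the L cells above, so it is W.
(7,0): the move to (6,0) reaches an L cell, so W
(7,3): one of the L cells justified above, so L
(5,2): the move to (3,2) reaches an L cell, so W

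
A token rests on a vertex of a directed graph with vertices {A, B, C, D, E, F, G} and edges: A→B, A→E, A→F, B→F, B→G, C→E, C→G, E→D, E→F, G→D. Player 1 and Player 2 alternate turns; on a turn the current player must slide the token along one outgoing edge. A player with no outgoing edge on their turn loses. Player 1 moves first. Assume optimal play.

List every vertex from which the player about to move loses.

Build the W/L table. Terminal = L. A non-terminal position is W if it has a move to some L; otherwise it is L.
Every edge goes from a vertex to one that appears earlier in the order F, D, E, G, B, A, C, so processing vertices in that order labels each vertex after all of its successors.
F: no outgoing edge → L
D: no outgoing edge → L
E: W (go to D, an L position)
G: W (go to D, an L position)
B: W (go to F, an L position)
A: W (go to F, an L position)
C: L (options G(W), E(W) are all W)
The losing starting vertices are exactly the entries labelled L in this table (3 of them).

C, D, F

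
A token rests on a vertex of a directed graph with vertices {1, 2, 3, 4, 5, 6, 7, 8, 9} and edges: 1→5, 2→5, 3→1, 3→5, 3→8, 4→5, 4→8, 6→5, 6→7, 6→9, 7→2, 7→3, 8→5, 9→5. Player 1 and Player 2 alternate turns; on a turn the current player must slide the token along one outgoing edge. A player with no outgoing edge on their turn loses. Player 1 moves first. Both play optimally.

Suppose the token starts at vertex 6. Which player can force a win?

Player 1 wins.

Classify positions by backward induction: terminal positions (no move available) are L. From any other position, the mover wins iff some move reaches an L.
Every edge goes from a vertex to one that appears earlier in the order 5, 8, 1, 3, 4, 2, 7, 9, 6, so processing vertices in that order labels each vertex after all of its successors.
5: no outgoing edge → L
8: →5(L), so W
1: →5(L), so W
3: →5(L), so W
4: →5(L), so W
2: →5(L), so W
7: →2(W), 3(W) — all W, so L
9: →5(L), so W
6: →7(L), so W
The starting position 6 is W: Player 1 should move to 7, handing over an L position.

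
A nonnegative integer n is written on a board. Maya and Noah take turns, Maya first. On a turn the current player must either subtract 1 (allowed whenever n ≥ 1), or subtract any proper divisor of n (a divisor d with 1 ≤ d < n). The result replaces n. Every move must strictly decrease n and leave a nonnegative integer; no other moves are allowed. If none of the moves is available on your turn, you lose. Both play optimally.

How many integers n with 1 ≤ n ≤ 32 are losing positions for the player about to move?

15

Compute win/loss labels from the base case upward. A position with no move is L. Any other position is W if it can reach an L in one move, else L.
n=0: no move → L
n=1: W (go to 0, an L position)
n=2: L (sole option 1(W) is W)
n=3: W (go to 2, an L position)
n=4: W (go to 2, an L position)
n=5: L (sole option 4(W) is W)
n=6: W (go to 5, an L position)
n=7: L (sole option 6(W) is W)
n=8: W (go to 7, an L position)
n=9: L (options 6(W), 8(W) are all W)
n=10: W (go to 5, an L position)
n=11: L (sole option 10(W) is W)
n=12: W (go to 9, an L position)
n=13: L (sole option 12(W) is W)
n=14: W (go to 7, an L position)
n=15: L (options 10(W), 12(W), 14(W) are all W)
n=16: W (go to 15, an L position)
n=17: L (sole option 16(W) is W)
n=18: W (go to 9, an L position)
n=19: L (sole option 18(W) is W)
n=20: W (go to 15, an L position)
n=21: L (options 14(W), 18(W), 20(W) are all W)
n=22: W (go to 11, an L position)
n=23: L (sole option 22(W) is W)
n=24: W (go to 21, an L position)
n=25: L (options 20(W), 24(W) are all W)
n=26: W (go to 13, an L position)
n=27: L (options 18(W), 24(W), 26(W) are all W)
n=28: W (go to 21, an L position)
n=29: L (sole option 28(W) is W)
n=30: W (go to 15, an L position)
n=31: L (sole option 30(W) is W)
n=32: W (go to 31, an L position)
L entries with 1 ≤ n ≤ 32 (n=0 is outside the asked range and is not counted): n = 2, 5, 7, 9, 11, 13, 15, 17, 19, 21, 23, 25, 27, 29, 31; that makes 15.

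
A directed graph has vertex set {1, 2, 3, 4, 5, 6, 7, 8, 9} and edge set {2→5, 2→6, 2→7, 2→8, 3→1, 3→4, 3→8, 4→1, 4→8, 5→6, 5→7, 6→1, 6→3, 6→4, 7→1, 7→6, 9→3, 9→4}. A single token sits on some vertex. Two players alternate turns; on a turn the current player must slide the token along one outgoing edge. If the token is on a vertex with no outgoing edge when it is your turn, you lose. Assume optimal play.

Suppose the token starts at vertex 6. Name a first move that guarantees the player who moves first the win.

Move to 1.

Use the standard recursion: the mover loses at a terminal position; elsewhere, the mover wins exactly when some move hands the opponent an L position.
Every edge goes from a vertex to one that appears earlier in the order 8, 1, 4, 3, 9, 6, 7, 5, 2, so processing vertices in that order labels each vertex after all of its successors.
8: no outgoing edge → L
1: no outgoing edge → L
4: →1(L), so W
3: →1(L), so W
9: →3(W), 4(W) — all W, so L
6: →1(L), so W
7: →1(L), so W
5: →7(W), 6(W) — all W, so L
2: →5(L), so W
From 6, the L positions reachable in one move are: 1.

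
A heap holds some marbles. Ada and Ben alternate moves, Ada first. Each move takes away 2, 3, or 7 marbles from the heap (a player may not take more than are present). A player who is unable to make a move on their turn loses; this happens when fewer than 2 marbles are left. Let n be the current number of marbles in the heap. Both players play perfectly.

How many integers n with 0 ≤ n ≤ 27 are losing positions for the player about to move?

Use the standard recursion: the mover loses at a terminal position; elsewhere, the mover wins exactly when some move hands the opponent an L position.
n=0: no move → L
n=1: no move → L
n=2: reaches L-position 0 → W
n=3: reaches L-position 1 → W
n=4: reaches L-position 1 → W
n=5: only reaches 3(W), 2(W), all W → L
n=6: only reaches 4(W), 3(W), all W → L
n=7: reaches L-position 5 → W
n=8: reaches L-position 6 → W
n=9: reaches L-position 6 → W
n=10: only reaches 8(W), 7(W), 3(W), all W → L
n=11: only reaches 9(W), 8(W), 4(W), all W → L
n=12: reaches L-position 10 → W
n=13: reaches L-position 11 → W
n=14: reaches L-position 11 → W
n=15: only reaches 13(W), 12(W), 8(W), all W → L
n=16: only reaches 14(W), 13(W), 9(W), all W → L
n=17: reaches L-position 15 → W
n=18: reaches L-position 16 → W
n=19: reaches L-position 16 → W
n=20: only reaches 18(W), 17(W), 13(W), all W → L
n=21: only reaches 19(W), 18(W), 14(W), all W → L
n=22: reaches L-position 20 → W
n=23: reaches L-position 21 → W
n=24: reaches L-position 21 → W
n=25: only reaches 23(W), 22(W), 18(W), all W → L
n=26: only reaches 24(W), 23(W), 19(W), all W → L
n=27: reaches L-position 25 → W
L entries with 0 ≤ n ≤ 27: n = 0, 1, 5, 6, 10, 11, 15, 16, 20, 21, 25, 26; that makes 12.

12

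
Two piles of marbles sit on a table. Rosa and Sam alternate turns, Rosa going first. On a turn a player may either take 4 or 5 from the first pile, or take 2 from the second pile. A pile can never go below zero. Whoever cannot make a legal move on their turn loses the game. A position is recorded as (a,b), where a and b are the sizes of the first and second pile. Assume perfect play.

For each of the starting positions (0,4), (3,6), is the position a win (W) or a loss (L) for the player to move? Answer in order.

(0,4): L, (3,6): W

Work bottom-up. With no move the player to move loses. Otherwise the position is W if at least one move leads to an L position for the opponent, and L if every move leads to a W.
No move ever increases a pile, so every position that can arise here has a ≤ 3 and b ≤ 6; it is enough to label the cells with 0 ≤ a ≤ 3 and 0 ≤ b ≤ 6.
Every move lowers a or b (never raises either), so fill the grid row by row in increasing a, and left to right within a row: each cell's successors are then already labelled.
      b=0  b=1  b=2  b=3  b=4  b=5  b=6
a=0:    L    L    W    W    L    L    W
a=1:    L    L    W    W    L    L    W
a=2:    L    L    W    W    L    L    W
a=3:    L    L    W    W    L    L    W
Cells with no legal move (terminal, hence L): (0,0), (0,1), (1,0), (1,1), (2,0), (2,1), (3,0), (3,1).
The remaining L cells, each justified by listing all of its moves:
(0,4): only reaches (0,2)(W), which is W → L
(0,5): only reaches (0,3)(W), which is W → L
(1,4): only reaches (1,2)(W), which is W → L
(1,5): only reaches (1,3)(W), which is W → L
(2,4): only reaches (2,2)(W), which is W → L
(2,5): only reaches (2,3)(W), which is W → L
(3,4): only reaches (3,2)(W), which is W → L
(3,5): only reaches (3,3)(W), which is W → L
Every other cell has at least one move into one of the L cells above, so it is W.
(0,4): one of the L cells justified above, so L
(3,6): the move to (3,4) reaches an L cell, so W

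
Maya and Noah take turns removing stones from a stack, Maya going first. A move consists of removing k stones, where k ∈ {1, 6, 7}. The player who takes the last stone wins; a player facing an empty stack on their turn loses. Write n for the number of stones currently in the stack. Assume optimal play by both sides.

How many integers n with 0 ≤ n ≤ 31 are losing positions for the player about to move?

Use the standard recursion: the mover loses at a terminal position; elsewhere, the mover wins exactly when some move hands the opponent an L position.
n=0: no move → L
n=1: W (go to 0, an L position)
n=2: L (sole option 1(W) is W)
n=3: W (go to 2, an L position)
n=4: L (sole option 3(W) is W)
n=5: W (go to 4, an L position)
n=6: W (go to 0, an L position)
n=7: W (go to 0, an L position)
n=8: W (go to 2, an L position)
n=9: W (go to 2, an L position)
n=10: W (go to 4, an L position)
n=11: W (go to 4, an L position)
n=12: L (options 11(W), 6(W), 5(W) are all W)
n=13: W (go to 12, an L position)
n=14: L (options 13(W), 8(W), 7(W) are all W)
n=15: W (go to 14, an L position)
n=16: L (options 15(W), 10(W), 9(W) are all W)
n=17: W (go to 16, an L position)
n=18: W (go to 12, an L position)
n=19: W (go to 12, an L position)
n=20: W (go to 14, an L position)
n=21: W (go to 14, an L position)
n=22: W (go to 16, an L position)
n=23: W (go to 16, an L position)
n=24: L (options 23(W), 18(W), 17(W) are all W)
n=25: W (go to 24, an L position)
n=26: L (options 25(W), 20(W), 19(W) are all W)
n=27: W (go to 26, an L position)
n=28: L (options 27(W), 22(W), 21(W) are all W)
n=29: W (go to 28, an L position)
n=30: W (go to 24, an L position)
n=31: W (go to 24, an L position)
L entries with 0 ≤ n ≤ 31: n = 0, 2, 4, 12, 14, 16, 24, 26, 28; that makes 9.

9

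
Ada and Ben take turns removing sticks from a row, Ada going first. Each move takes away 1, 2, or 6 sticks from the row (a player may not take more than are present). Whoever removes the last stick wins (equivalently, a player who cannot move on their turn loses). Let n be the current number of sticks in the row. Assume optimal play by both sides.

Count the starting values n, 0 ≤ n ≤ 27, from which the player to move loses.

Build the W/L table. Terminal = L. A non-terminal position is W if it has a move to some L; otherwise it is L.
n=0: no move → L
n=1: reaches L-position 0 → W
n=2: reaches L-position 0 → W
n=3: only reaches 2(W), 1(W), all W → L
n=4: reaches L-position 3 → W
n=5: reaches L-position 3 → W
n=6: reaches L-position 0 → W
n=7: only reaches 6(W), 5(W), 1(W), all W → L
n=8: reaches L-position 7 → W
n=9: reaches L-position 7 → W
n=10: only reaches 9(W), 8(W), 4(W), all W → L
n=11: reaches L-position 10 → W
n=12: reaches L-position 10 → W
n=13: reaches L-position 7 → W
n=14: only reaches 13(W), 12(W), 8(W), all W → L
n=15: reaches L-position 14 → W
n=16: reaches L-position 14 → W
n=17: only reaches 16(W), 15(W), 11(W), all W → L
n=18: reaches L-position 17 → W
n=19: reaches L-position 17 → W
n=20: reaches L-position 14 → W
n=21: only reaches 20(W), 19(W), 15(W), all W → L
n=22: reaches L-position 21 → W
n=23: reaches L-position 21 → W
n=24: only reaches 23(W), 22(W), 18(W), all W → L
n=25: reaches L-position 24 → W
n=26: reaches L-position 24 → W
n=27: reaches L-position 21 → W
L entries with 0 ≤ n ≤ 27: n = 0, 3, 7, 10, 14, 17, 21, 24; that makes 8.

8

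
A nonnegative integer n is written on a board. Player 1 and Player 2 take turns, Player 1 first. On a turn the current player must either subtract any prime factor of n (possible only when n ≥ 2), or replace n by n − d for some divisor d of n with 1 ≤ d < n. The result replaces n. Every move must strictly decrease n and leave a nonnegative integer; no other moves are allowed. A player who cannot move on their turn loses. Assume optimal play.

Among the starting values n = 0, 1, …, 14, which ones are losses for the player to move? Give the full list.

0, 1, 4, 9, 14

Compute win/loss labels from the base case upward. A position with no move is L. Any other position is W if it can reach an L in one move, else L.
n=0: no move → L
n=1: no move → L
n=2: can move to 0, which is L ⇒ W
n=3: can move to 0, which is L ⇒ W
n=4: moves to 2(W), 3(W); every one is W ⇒ L
n=5: can move to 0, which is L ⇒ W
n=6: can move to 4, which is L ⇒ W
n=7: can move to 0, which is L ⇒ W
n=8: can move to 4, which is L ⇒ W
n=9: moves to 6(W), 8(W); every one is W ⇒ L
n=10: can move to 9, which is L ⇒ W
n=11: can move to 0, which is L ⇒ W
n=12: can move to 9, which is L ⇒ W
n=13: can move to 0, which is L ⇒ W
n=14: moves to 7(W), 12(W), 13(W); every one is W ⇒ L
The losing starting values of n are exactly the entries labelled L in this table (5 of them).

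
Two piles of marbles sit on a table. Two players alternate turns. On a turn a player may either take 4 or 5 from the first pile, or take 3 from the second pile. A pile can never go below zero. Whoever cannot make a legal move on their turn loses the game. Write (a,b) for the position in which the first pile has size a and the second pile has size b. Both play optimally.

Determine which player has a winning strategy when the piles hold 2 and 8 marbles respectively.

The second player wins.

Classify positions by backward induction: terminal positions (no move available) are L. From any other position, the mover wins iff some move reaches an L.
No move ever increases a pile, so every position that can arise here has a ≤ 2 and b ≤ 8; it is enough to label the cells with 0 ≤ a ≤ 2 and 0 ≤ b ≤ 8.
Every move lowers a or b (never raises either), so fill the grid row by row in increasing a, and left to right within a row: each cell's successors are then already labelled.
      b=0  b=1  b=2  b=3  b=4  b=5  b=6  b=7  b=8
a=0:    L    L    L    W    W    W    L    L    L
a=1:    L    L    L    W    W    W    L    L    L
a=2:    L    L    L    W    W    W    L    L    L
Cells with no legal move (terminal, hence L): (0,0), (0,1), (0,2), (1,0), (1,1), (1,2), (2,0), (2,1), (2,2).
The remaining L cells, each justified by listing all of its moves:
(0,6): →(0,3)(W) only, which is W, so L
(0,7): →(0,4)(W) only, which is W, so L
(0,8): →(0,5)(W) only, which is W, so L
(1,6): →(1,3)(W) only, which is W, so L
(1,7): →(1,4)(W) only, which is W, so L
(1,8): →(1,5)(W) only, which is W, so L
(2,6): →(2,3)(W) only, which is W, so L
(2,7): →(2,4)(W) only, which is W, so L
(2,8): →(2,5)(W) only, which is W, so L
Every other cell has at least one move into one of the L cells above, so it is W.
Every move from (2,8) reaches a W position, so the mover loses.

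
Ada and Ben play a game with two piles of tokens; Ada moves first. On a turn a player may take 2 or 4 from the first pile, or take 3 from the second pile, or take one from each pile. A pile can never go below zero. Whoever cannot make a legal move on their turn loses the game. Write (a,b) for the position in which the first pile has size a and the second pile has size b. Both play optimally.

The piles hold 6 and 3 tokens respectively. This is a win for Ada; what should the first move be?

Move to (2,3).

Positions with no move are L. A position that does have a move is losing for the player to move precisely when every available move leads to a winning position for the opponent. Fill in the labels:
No move ever increases a pile, so every position that can arise here has a ≤ 6 and b ≤ 3; it is enough to label the cells with 0 ≤ a ≤ 6 and 0 ≤ b ≤ 3.
Every move lowers a or b (never raises either), so fill the grid row by row in increasing a, and left to right within a row: each cell's successors are then already labelled.
      b=0  b=1  b=2  b=3
a=0:    L    L    L    W
a=1:    L    W    W    W
a=2:    W    W    W    L
a=3:    W    L    L    L
a=4:    W    W    W    W
a=5:    W    W    W    W
a=6:    L    L    L    W
Cells with no legal move (terminal, hence L): (0,0), (0,1), (0,2), (1,0).
The remaining L cells, each justified by listing all of its moves:
(2,3): →(0,3)(W), (2,0)(W), (1,2)(W) — all W, so L
(3,1): →(1,1)(W), (2,0)(W) — all W, so L
(3,2): →(1,2)(W), (2,1)(W) — all W, so L
(3,3): →(1,3)(W), (3,0)(W), (2,2)(W) — all W, so L
(6,0): →(4,0)(W), (2,0)(W) — all W, so L
(6,1): →(4,1)(W), (2,1)(W), (5,0)(W) — all W, so L
(6,2): →(4,2)(W), (2,2)(W), (5,1)(W) — all W, so L
Every other cell has at least one move into one of the L cells above, so it is W.
From (6,3), the L positions reachable in one move are: (2,3), (6,0). Any move reaching one of these is winning.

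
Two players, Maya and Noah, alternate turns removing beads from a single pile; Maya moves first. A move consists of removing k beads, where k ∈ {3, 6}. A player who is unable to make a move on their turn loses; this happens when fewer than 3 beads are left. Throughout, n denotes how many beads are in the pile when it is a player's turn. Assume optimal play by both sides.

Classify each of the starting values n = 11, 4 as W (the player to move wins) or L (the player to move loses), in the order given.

11: L, 4: W

Use the standard recursion: the mover loses at a terminal position; elsewhere, the mover wins exactly when some move hands the opponent an L position.
n=0: no move → L
n=1: no move → L
n=2: no move → L
n=3: →0(L), so W
n=4: →1(L), so W
n=5: →2(L), so W
n=6: →0(L), so W
n=7: →1(L), so W
n=8: →2(L), so W
n=9: →6(W), 3(W) — all W, so L
n=10: →7(W), 4(W) — all W, so L
n=11: →8(W), 5(W) — all W, so L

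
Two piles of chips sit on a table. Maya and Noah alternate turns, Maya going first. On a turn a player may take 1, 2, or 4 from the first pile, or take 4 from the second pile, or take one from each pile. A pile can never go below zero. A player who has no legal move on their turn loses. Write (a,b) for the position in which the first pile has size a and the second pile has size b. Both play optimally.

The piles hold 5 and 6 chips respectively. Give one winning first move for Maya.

Use the standard recursion: the mover loses at a terminal position; elsewhere, the mover wins exactly when some move hands the opponent an L position.
No move ever increases a pile, so every position that can arise here has a ≤ 5 and b ≤ 6; it is enough to label the cells with 0 ≤ a ≤ 5 and 0 ≤ b ≤ 6.
Every move lowers a or b (never raises either), so fill the grid row by row in increasing a, and left to right within a row: each cell's successors are then already labelled.
      b=0  b=1  b=2  b=3  b=4  b=5  b=6
a=0:    L    L    L    L    W    W    W
a=1:    W    W    W    W    W    L    L
a=2:    W    W    W    W    L    W    W
a=3:    L    L    L    L    W    W    W
a=4:    W    W    W    W    W    L    L
a=5:    W    W    W    W    L    W    W
Cells with no legal move (terminal, hence L): (0,0), (0,1), (0,2), (0,3).
The remaining L cells, each justified by listing all of its moves:
(1,5): →(0,5)(W), (1,1)(W), (0,4)(W) — all W, so L
(1,6): →(0,6)(W), (1,2)(W), (0,5)(W) — all W, so L
(2,4): →(1,4)(W), (0,4)(W), (2,0)(W), (1,3)(W) — all W, so L
(3,0): →(2,0)(W), (1,0)(W) — all W, so L
(3,1): →(2,1)(W), (1,1)(W), (2,0)(W) — all W, so L
(3,2): →(2,2)(W), (1,2)(W), (2,1)(W) — all W, so L
(3,3): →(2,3)(W), (1,3)(W), (2,2)(W) — all W, so L
(4,5): →(3,5)(W), (2,5)(W), (0,5)(W), (4,1)(W), (3,4)(W) — all W, so L
(4,6): →(3,6)(W), (2,6)(W), (0,6)(W), (4,2)(W), (3,5)(W) — all W, so L
(5,4): →(4,4)(W), (3,4)(W), (1,4)(W), (5,0)(W), (4,3)(W) — all W, so L
Every other cell has at least one move into one of the L cells above, so it is W.
From (5,6), the L positions reachable in one move are: (4,6), (1,6), (4,5). Any move reaching one of these is winning.

Move to (4,6).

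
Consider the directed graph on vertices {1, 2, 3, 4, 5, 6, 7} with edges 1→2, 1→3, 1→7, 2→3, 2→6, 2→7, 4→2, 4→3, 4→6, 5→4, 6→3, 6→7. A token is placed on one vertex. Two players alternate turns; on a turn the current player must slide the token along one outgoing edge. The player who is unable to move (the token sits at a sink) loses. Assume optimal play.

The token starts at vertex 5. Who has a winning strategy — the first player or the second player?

The second player wins.

Compute win/loss labels from the base case upward. A position with no move is L. Any other position is W if it can reach an L in one move, else L.
Every edge goes from a vertex to one that appears earlier in the order 3, 7, 6, 2, 4, 5, 1, so processing vertices in that order labels each vertex after all of its successors.
3: no outgoing edge → L
7: no outgoing edge → L
6: W (go to 7, an L position)
2: W (go to 7, an L position)
4: W (go to 3, an L position)
5: L (sole option 4(W) is W)
1: W (go to 7, an L position)
The starting position 5 is L: whatever the player to move does, the opponent receives a W position.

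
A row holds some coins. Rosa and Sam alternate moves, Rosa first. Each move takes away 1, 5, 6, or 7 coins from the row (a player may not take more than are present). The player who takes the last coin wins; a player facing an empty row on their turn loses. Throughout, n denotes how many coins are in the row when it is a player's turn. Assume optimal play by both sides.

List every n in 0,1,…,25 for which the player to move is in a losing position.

0, 2, 4, 12, 14, 16, 24

Build the W/L table. Terminal = L. A non-terminal position is W if it has a move to some L; otherwise it is L.
n=0: no move → L
n=1: W (go to 0, an L position)
n=2: L (sole option 1(W) is W)
n=3: W (go to 2, an L position)
n=4: L (sole option 3(W) is W)
n=5: W (go to 4, an L position)
n=6: W (go to 0, an L position)
n=7: W (go to 2, an L position)
n=8: W (go to 2, an L position)
n=9: W (go to 4, an L position)
n=10: W (go to 4, an L position)
n=11: W (go to 4, an L position)
n=12: L (options 11(W), 7(W), 6(W), 5(W) are all W)
n=13: W (go to 12, an L position)
n=14: L (options 13(W), 9(W), 8(W), 7(W) are all W)
n=15: W (go to 14, an L position)
n=16: L (options 15(W), 11(W), 10(W), 9(W) are all W)
n=17: W (go to 16, an L position)
n=18: W (go to 12, an L position)
n=19: W (go to 14, an L position)
n=20: W (go to 14, an L position)
n=21: W (go to 16, an L position)
n=22: W (go to 16, an L position)
n=23: W (go to 16, an L position)
n=24: L (options 23(W), 19(W), 18(W), 17(W) are all W)
n=25: W (go to 24, an L position)
The losing starting values of n are exactly the entries labelled L in this table (7 of them).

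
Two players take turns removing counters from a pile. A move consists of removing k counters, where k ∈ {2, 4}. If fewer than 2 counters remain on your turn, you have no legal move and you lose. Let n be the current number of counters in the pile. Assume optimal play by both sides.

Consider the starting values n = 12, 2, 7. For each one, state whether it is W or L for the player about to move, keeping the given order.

12: L, 2: W, 7: L

Classify positions by backward induction: terminal positions (no move available) are L. From any other position, the mover wins iff some move reaches an L.
n=0: no move → L
n=1: no move → L
n=2: can move to 0, which is L ⇒ W
n=3: can move to 1, which is L ⇒ W
n=4: can move to 0, which is L ⇒ W
n=5: can move to 1, which is L ⇒ W
n=6: moves to 4(W), 2(W); every one is W ⇒ L
n=7: moves to 5(W), 3(W); every one is W ⇒ L
n=8: can move to 6, which is L ⇒ W
n=9: can move to 7, which is L ⇒ W
n=10: can move to 6, which is L ⇒ W
n=11: can move to 7, which is L ⇒ W
n=12: moves to 10(W), 8(W); every one is W ⇒ L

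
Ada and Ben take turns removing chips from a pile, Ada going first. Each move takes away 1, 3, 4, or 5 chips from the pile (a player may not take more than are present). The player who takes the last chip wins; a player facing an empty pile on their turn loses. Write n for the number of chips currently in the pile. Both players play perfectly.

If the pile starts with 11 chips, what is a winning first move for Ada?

Work bottom-up. With no move the player to move loses. Otherwise the position is W if at least one move leads to an L position for the opponent, and L if every move leads to a W.
n=0: no move → L
n=1: →0(L), so W
n=2: →1(W) only, which is W, so L
n=3: →2(L), so W
n=4: →0(L), so W
n=5: →2(L), so W
n=6: →2(L), so W
n=7: →2(L), so W
n=8: →7(W), 5(W), 4(W), 3(W) — all W, so L
n=9: →8(L), so W
n=10: →9(W), 7(W), 6(W), 5(W) — all W, so L
n=11: →10(L), so W
From 11, the L positions reachable in one move are: 10, 8. Any move reaching one of these is winning.

Remove 1, leaving 10.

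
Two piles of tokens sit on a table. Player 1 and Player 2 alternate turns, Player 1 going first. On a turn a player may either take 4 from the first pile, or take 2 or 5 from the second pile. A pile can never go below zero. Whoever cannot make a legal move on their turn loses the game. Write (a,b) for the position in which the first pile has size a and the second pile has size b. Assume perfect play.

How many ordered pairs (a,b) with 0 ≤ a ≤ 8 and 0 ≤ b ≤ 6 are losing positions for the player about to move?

27

Work bottom-up. With no move the player to move loses. Otherwise the position is W if at least one move leads to an L position for the opponent, and L if every move leads to a W.
Every move lowers a or b (never raises either), so fill the grid row by row in increasing a, and left to right within a row: each cell's successors are then already labelled.
      b=0  b=1  b=2  b=3  b=4  b=5  b=6
a=0:    L    L    W    W    L    W    W
a=1:    L    L    W    W    L    W    W
a=2:    L    L    W    W    L    W    W
a=3:    L    L    W    W    L    W    W
a=4:    W    W    L    L    W    W    L
a=5:    W    W    L    L    W    W    L
a=6:    W    W    L    L    W    W    L
a=7:    W    W    L    L    W    W    L
a=8:    L    L    W    W    L    W    W
Cells with no legal move (terminal, hence L): (0,0), (0,1), (1,0), (1,1), (2,0), (2,1), (3,0), (3,1).
The remaining L cells, each justified by listing all of its moves:
(0,4): only reaches (0,2)(W), which is W → L
(1,4): only reaches (1,2)(W), which is W → L
(2,4): only reaches (2,2)(W), which is W → L
(3,4): only reaches (3,2)(W), which is W → L
(4,2): only reaches (0,2)(W), (4,0)(W), all W → L
(4,3): only reaches (0,3)(W), (4,1)(W), all W → L
(4,6): only reaches (0,6)(W), (4,4)(W), (4,1)(W), all W → L
(5,2): only reaches (1,2)(W), (5,0)(W), all W → L
(5,3): only reaches (1,3)(W), (5,1)(W), all W → L
(5,6): only reaches (1,6)(W), (5,4)(W), (5,1)(W), all W → L
(6,2): only reaches (2,2)(W), (6,0)(W), all W → L
(6,3): only reaches (2,3)(W), (6,1)(W), all W → L
(6,6): only reaches (2,6)(W), (6,4)(W), (6,1)(W), all W → L
(7,2): only reaches (3,2)(W), (7,0)(W), all W → L
(7,3): only reaches (3,3)(W), (7,1)(W), all W → L
(7,6): only reaches (3,6)(W), (7,4)(W), (7,1)(W), all W → L
(8,0): only reaches (4,0)(W), which is W → L
(8,1): only reaches (4,1)(W), which is W → L
(8,4): only reaches (4,4)(W), (8,2)(W), all W → L
Every other cell has at least one move into one of the L cells above, so it is W.
L cells per row: a=0: 3, a=1: 3, a=2: 3, a=3: 3, a=4: 3, a=5: 3, a=6: 3, a=7: 3, a=8: 3; total 27.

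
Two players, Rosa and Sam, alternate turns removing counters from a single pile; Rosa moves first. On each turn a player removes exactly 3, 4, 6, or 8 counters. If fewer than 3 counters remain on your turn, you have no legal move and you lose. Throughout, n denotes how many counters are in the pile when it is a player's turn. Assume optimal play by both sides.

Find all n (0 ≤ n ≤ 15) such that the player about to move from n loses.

Compute win/loss labels from the base case upward. A position with no move is L. Any other position is W if it can reach an L in one move, else L.
n=0: no move → L
n=1: no move → L
n=2: no move → L
n=3: can move to 0, which is L ⇒ W
n=4: can move to 1, which is L ⇒ W
n=5: can move to 2, which is L ⇒ W
n=6: can move to 2, which is L ⇒ W
n=7: can move to 1, which is L ⇒ W
n=8: can move to 2, which is L ⇒ W
n=9: can move to 1, which is L ⇒ W
n=10: can move to 2, which is L ⇒ W
n=11: moves to 8(W), 7(W), 5(W), 3(W); every one is W ⇒ L
n=12: moves to 9(W), 8(W), 6(W), 4(W); every one is W ⇒ L
n=13: moves to 10(W), 9(W), 7(W), 5(W); every one is W ⇒ L
n=14: can move to 11, which is L ⇒ W
n=15: can move to 12, which is L ⇒ W
Reading off the rows marked L gives the requested list; there are 6 such values of n.

0, 1, 2, 11, 12, 13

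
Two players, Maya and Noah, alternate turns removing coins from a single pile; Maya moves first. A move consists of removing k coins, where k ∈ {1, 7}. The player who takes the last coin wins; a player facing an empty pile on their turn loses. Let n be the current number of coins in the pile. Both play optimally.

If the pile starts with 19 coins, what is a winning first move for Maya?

Build the W/L table. Terminal = L. A non-terminal position is W if it has a move to some L; otherwise it is L.
n=0: no move → L
n=1: W (go to 0, an L position)
n=2: L (sole option 1(W) is W)
n=3: W (go to 2, an L position)
n=4: L (sole option 3(W) is W)
n=5: W (go to 4, an L position)
n=6: L (sole option 5(W) is W)
n=7: W (go to 6, an L position)
n=8: L (options 7(W), 1(W) are all W)
n=9: W (go to 8, an L position)
n=10: L (options 9(W), 3(W) are all W)
n=11: W (go to 10, an L position)
n=12: L (options 11(W), 5(W) are all W)
n=13: W (go to 12, an L position)
n=14: L (options 13(W), 7(W) are all W)
n=15: W (go to 14, an L position)
n=16: L (options 15(W), 9(W) are all W)
n=17: W (go to 16, an L position)
n=18: L (options 17(W), 11(W) are all W)
n=19: W (go to 18, an L position)
From 19, the L positions reachable in one move are: 18, 12. Any move reaching one of these is winning.

Remove 1, leaving 18.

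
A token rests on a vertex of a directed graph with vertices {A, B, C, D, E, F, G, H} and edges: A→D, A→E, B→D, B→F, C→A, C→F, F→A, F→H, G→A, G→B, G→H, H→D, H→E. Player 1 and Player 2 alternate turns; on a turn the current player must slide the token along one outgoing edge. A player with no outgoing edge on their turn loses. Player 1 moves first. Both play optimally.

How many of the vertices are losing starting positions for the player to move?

4

Use the standard recursion: the mover loses at a terminal position; elsewhere, the mover wins exactly when some move hands the opponent an L position.
Every edge goes from a vertex to one that appears earlier in the order D, E, A, H, F, B, C, G, so processing vertices in that order labels each vertex after all of its successors.
D: no outgoing edge → L
E: no outgoing edge → L
A: can move to E, which is L ⇒ W
H: can move to E, which is L ⇒ W
F: moves to H(W), A(W); every one is W ⇒ L
B: can move to F, which is L ⇒ W
C: can move to F, which is L ⇒ W
G: moves to B(W), H(W), A(W); every one is W ⇒ L
The L vertices are D, E, F, G; that is 4 in all.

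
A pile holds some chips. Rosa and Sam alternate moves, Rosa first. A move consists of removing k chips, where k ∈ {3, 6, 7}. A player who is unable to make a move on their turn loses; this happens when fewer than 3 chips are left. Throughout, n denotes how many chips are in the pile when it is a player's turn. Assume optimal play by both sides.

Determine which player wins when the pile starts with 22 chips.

Sam wins.

Classify positions by backward induction: terminal positions (no move available) are L. From any other position, the mover wins iff some move reaches an L.
n=0: no move → L
n=1: no move → L
n=2: no move → L
n=3: →0(L), so W
n=4: →1(L), so W
n=5: →2(L), so W
n=6: →0(L), so W
n=7: →1(L), so W
n=8: →2(L), so W
n=9: →2(L), so W
n=10: →7(W), 4(W), 3(W) — all W, so L
n=11: →8(W), 5(W), 4(W) — all W, so L
n=12: →9(W), 6(W), 5(W) — all W, so L
n=13: →10(L), so W
n=14: →11(L), so W
n=15: →12(L), so W
n=16: →10(L), so W
n=17: →11(L), so W
n=18: →12(L), so W
n=19: →12(L), so W
n=20: →17(W), 14(W), 13(W) — all W, so L
n=21: →18(W), 15(W), 14(W) — all W, so L
n=22: →19(W), 16(W), 15(W) — all W, so L
The starting position 22 is L: whatever Rosa does, the opponent receives a W position.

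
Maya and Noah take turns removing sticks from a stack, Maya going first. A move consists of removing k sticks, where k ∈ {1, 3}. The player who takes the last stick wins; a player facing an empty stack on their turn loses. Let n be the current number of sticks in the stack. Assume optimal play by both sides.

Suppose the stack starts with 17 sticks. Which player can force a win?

Maya wins.

Positions with no move are L. A position that does have a move is losing for the player to move precisely when every available move leads to a winning position for the opponent. Fill in the labels:
n=0: no move → L
n=1: W (go to 0, an L position)
n=2: L (sole option 1(W) is W)
n=3: W (go to 2, an L position)
n=4: L (options 3(W), 1(W) are all W)
n=5: W (go to 4, an L position)
n=6: L (options 5(W), 3(W) are all W)
n=7: W (go to 6, an L position)
n=8: L (options 7(W), 5(W) are all W)
n=9: W (go to 8, an L position)
n=10: L (options 9(W), 7(W) are all W)
n=11: W (go to 10, an L position)
n=12: L (options 11(W), 9(W) are all W)
n=13: W (go to 12, an L position)
n=14: L (options 13(W), 11(W) are all W)
n=15: W (go to 14, an L position)
n=16: L (options 15(W), 13(W) are all W)
n=17: W (go to 16, an L position)
From 17 Maya can remove 1, leaving 16, reaching an L position.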